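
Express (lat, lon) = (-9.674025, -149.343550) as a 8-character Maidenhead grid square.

BI50hh88

Add 180° to longitude and 90° to latitude: 30.65645, 80.32597.
Field (20°×10°, letters A–R): lon ⌊30.65645/20⌋ = 1 → B; lat ⌊80.32597/10⌋ = 8 → I.
Square (2°×1°, digits 0–9): lon ⌊10.65645/2⌋ = 5; lat ⌊0.32597/1⌋ = 0.
Subsquare (5′×2.5′, letters a–x): lon ⌊0.65645/0.0833333⌋ = 7 → h; lat ⌊0.32597/0.0416667⌋ = 7 → h.
Extended square (30″×15″, digits 0–9): lon ⌊0.07312/0.00833333⌋ = 8; lat ⌊0.03431/0.00416667⌋ = 8.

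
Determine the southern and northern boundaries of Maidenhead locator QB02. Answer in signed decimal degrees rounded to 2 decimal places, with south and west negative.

-78.00, -77.00

Field Q=16, B=1: +16·20° lon, +1·10° lat → SW at lon 140°, lat -80°.
Square 0, 2: +0·2° lon, +2·1° lat → SW at lon 140°, lat -78°.
Cell spans 2° lon × 1° lat.
south -78.00, north -77.00.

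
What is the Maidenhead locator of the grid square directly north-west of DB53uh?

DB53ti

Longitude subsquare u = 20; −1 → 19 = t.
Latitude subsquare h = 7; +1 → 8 = i.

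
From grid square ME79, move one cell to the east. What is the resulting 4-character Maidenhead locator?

ME89

Longitude square 7; +1 → 8.
The latitude characters are unchanged.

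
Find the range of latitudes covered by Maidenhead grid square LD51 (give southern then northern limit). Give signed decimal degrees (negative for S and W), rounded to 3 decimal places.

-59.000, -58.000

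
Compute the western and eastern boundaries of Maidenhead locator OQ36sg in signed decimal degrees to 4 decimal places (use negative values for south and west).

107.5000, 107.5833

Field O=14, Q=16: +14·20° lon, +16·10° lat → SW at lon 100°, lat 70°.
Square 3, 6: +3·2° lon, +6·1° lat → SW at lon 106°, lat 76°.
Subsquare s=18, g=6: +18·0.0833333° lon, +6·0.0416667° lat → SW at lon 107.5°, lat 76.25°.
Cell spans 0.0833333° lon × 0.0416667° lat.
west 107.5000, east 107.5833.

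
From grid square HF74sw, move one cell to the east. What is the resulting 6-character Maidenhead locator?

HF74tw

Longitude subsquare s = 18; +1 → 19 = t.
The latitude characters are unchanged.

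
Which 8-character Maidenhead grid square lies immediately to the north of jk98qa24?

Latitude extended square 4; +1 → 5.
The longitude characters are unchanged.

JK98qa25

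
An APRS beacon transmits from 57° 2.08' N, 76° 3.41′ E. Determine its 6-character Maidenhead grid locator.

Offset from 180°W / 90°S: lon 256.0568°, lat 147.0347°.
Field: lon ⌊256.0568/20⌋ = 12 → M; lat ⌊147.0347/10⌋ = 14 → O.
Square: lon ⌊16.0568/2⌋ = 8; lat ⌊7.0347/1⌋ = 7.
Subsquare: lon ⌊0.0568/0.0833333⌋ = 0 → a; lat ⌊0.0347/0.0416667⌋ = 0 → a.

MO87aa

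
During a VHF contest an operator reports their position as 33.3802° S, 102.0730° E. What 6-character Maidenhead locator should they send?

OF16ao

Shift to the Maidenhead origin (180°W, 90°S): lon 282.0730, lat 56.6198.
Field: 282.0730/20 → 14 → O, 56.6198/10 → 5 → F; chars OF.
Square: 2.0730/2 → 1, 6.6198/1 → 6; chars 16.
Subsquare: 0.0730/0.0833333 → 0 → a, 0.6198/0.0416667 → 14 → o; chars ao.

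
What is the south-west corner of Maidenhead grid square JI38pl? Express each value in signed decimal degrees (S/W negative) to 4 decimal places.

-1.5417, 7.2500

Field J=9, I=8: +9·20° lon, +8·10° lat → SW at lon 0°, lat -10°.
Square 3, 8: +3·2° lon, +8·1° lat → SW at lon 6°, lat -2°.
Subsquare p=15, l=11: +15·0.0833333° lon, +11·0.0416667° lat → SW at lon 7.25°, lat -1.54167°.
latitude -1.5417, longitude 7.2500.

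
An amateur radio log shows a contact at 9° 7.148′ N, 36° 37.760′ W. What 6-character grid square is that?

HJ19qc

Add 180° to longitude and 90° to latitude: 143.3707, 99.1191.
Field: lon ⌊143.3707/20⌋ = 7 → H; lat ⌊99.1191/10⌋ = 9 → J.
Square: lon ⌊3.3707/2⌋ = 1; lat ⌊9.1191/1⌋ = 9.
Subsquare: lon ⌊1.3707/0.0833333⌋ = 16 → q; lat ⌊0.1191/0.0416667⌋ = 2 → c.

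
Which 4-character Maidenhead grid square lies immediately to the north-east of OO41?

OO52

Longitude square 4; +1 → 5.
Latitude square 1; +1 → 2.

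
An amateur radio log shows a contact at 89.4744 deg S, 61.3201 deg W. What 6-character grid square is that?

Offset from 180°W / 90°S: lon 118.6799°, lat 0.5256°.
Field (20°×10°, letters A–R): lon ⌊118.6799/20⌋ = 5 → F; lat ⌊0.5256/10⌋ = 0 → A.
Square (2°×1°, digits 0–9): lon ⌊18.6799/2⌋ = 9; lat ⌊0.5256/1⌋ = 0.
Subsquare (5′×2.5′, letters a–x): lon ⌊0.6799/0.0833333⌋ = 8 → i; lat ⌊0.5256/0.0416667⌋ = 12 → m.

FA90im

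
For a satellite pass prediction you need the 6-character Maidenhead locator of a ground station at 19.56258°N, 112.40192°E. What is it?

OK69en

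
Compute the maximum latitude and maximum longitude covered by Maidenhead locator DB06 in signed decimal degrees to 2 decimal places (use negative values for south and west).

-73.00, -118.00

Field D=3, B=1: +3·20° lon, +1·10° lat → SW at lon -120°, lat -80°.
Square 0, 6: +0·2° lon, +6·1° lat → SW at lon -120°, lat -74°.
Cell spans 2° lon × 1° lat. NE corner is SW corner plus one full cell.
latitude -73.00, longitude -118.00.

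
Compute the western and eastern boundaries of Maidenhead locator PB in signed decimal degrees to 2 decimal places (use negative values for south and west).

Field P=15, B=1: +15·20° lon, +1·10° lat → SW at lon 120°, lat -80°.
Cell spans 20° lon × 10° lat.
west 120.00, east 140.00.

120.00, 140.00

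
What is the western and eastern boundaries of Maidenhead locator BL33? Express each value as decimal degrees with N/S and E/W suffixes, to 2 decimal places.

154.00° W, 152.00° W

Field B=1, L=11: +1·20° lon, +11·10° lat → SW at lon -160°, lat 20°.
Square 3, 3: +3·2° lon, +3·1° lat → SW at lon -154°, lat 23°.
Cell spans 2° lon × 1° lat.
west 154.00° W, east 152.00° W.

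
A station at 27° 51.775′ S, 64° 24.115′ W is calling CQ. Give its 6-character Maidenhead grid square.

Shift to the Maidenhead origin (180°W, 90°S): lon 115.5981, lat 62.1371.
Field: 115.5981/20 → 5 → F, 62.1371/10 → 6 → G; chars FG.
Square: 15.5981/2 → 7, 2.1371/1 → 2; chars 72.
Subsquare: 1.5981/0.0833333 → 19 → t, 0.1371/0.0416667 → 3 → d; chars td.

FG72td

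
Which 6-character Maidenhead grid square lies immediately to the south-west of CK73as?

Longitude subsquare a = 0; −1 → -1, wraps to 23 = x, carry into square.
Longitude square 7; −1 → 6.
Latitude subsquare s = 18; −1 → 17 = r.

CK63xr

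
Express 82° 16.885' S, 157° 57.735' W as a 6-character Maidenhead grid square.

BA17ar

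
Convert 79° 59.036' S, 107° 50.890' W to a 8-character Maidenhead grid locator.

DB60ba83

Add 180° to longitude and 90° to latitude: 72.15183, 10.01607.
Field: lon ⌊72.15183/20⌋ = 3 → D; lat ⌊10.01607/10⌋ = 1 → B.
Square: lon ⌊12.15183/2⌋ = 6; lat ⌊0.01607/1⌋ = 0.
Subsquare: lon ⌊0.15183/0.0833333⌋ = 1 → b; lat ⌊0.01607/0.0416667⌋ = 0 → a.
Extended square: lon ⌊0.06850/0.00833333⌋ = 8; lat ⌊0.01607/0.00416667⌋ = 3.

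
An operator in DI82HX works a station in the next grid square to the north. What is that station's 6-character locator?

Latitude subsquare x = 23; +1 → 24, wraps to 0 = a, carry into square.
Latitude square 2; +1 → 3.
The longitude characters are unchanged.

DI83ha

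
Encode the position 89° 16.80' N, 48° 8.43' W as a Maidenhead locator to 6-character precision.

Offset from 180°W / 90°S: lon 131.8595°, lat 179.2800°.
Field: 131.8595/20 → 6 → G, 179.2800/10 → 17 → R; chars GR.
Square: 11.8595/2 → 5, 9.2800/1 → 9; chars 59.
Subsquare: 1.8595/0.0833333 → 22 → w, 0.2800/0.0416667 → 6 → g; chars wg.

GR59wg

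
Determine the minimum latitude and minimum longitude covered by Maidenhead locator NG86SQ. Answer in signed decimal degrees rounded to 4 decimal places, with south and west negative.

Field N=13, G=6: +13·20° lon, +6·10° lat → SW at lon 80°, lat -30°.
Square 8, 6: +8·2° lon, +6·1° lat → SW at lon 96°, lat -24°.
Subsquare s=18, q=16: +18·0.0833333° lon, +16·0.0416667° lat → SW at lon 97.5°, lat -23.3333°.
latitude -23.3333, longitude 97.5000.

-23.3333, 97.5000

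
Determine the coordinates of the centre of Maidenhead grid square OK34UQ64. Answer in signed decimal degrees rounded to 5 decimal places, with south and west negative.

14.68542, 107.72083

Field O=14, K=10: +14·20° lon, +10·10° lat → SW at lon 100°, lat 10°.
Square 3, 4: +3·2° lon, +4·1° lat → SW at lon 106°, lat 14°.
Subsquare u=20, q=16: +20·0.0833333° lon, +16·0.0416667° lat → SW at lon 107.667°, lat 14.6667°.
Extended square 6, 4: +6·0.00833333° lon, +4·0.00416667° lat → SW at lon 107.717°, lat 14.6833°.
Cell spans 0.00833333° lon × 0.00416667° lat. Centre is SW corner plus half of each.
latitude 14.68542, longitude 107.72083.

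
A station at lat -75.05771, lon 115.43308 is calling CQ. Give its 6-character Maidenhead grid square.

OB74rw

Offset from 180°W / 90°S: lon 295.4331°, lat 14.9423°.
Field (20°×10°, letters A–R): lon ⌊295.4331/20⌋ = 14 → O; lat ⌊14.9423/10⌋ = 1 → B.
Square (2°×1°, digits 0–9): lon ⌊15.4331/2⌋ = 7; lat ⌊4.9423/1⌋ = 4.
Subsquare (5′×2.5′, letters a–x): lon ⌊1.4331/0.0833333⌋ = 17 → r; lat ⌊0.9423/0.0416667⌋ = 22 → w.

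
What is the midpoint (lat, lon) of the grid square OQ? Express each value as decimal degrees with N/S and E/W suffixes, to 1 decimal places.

75.0° N, 110.0° E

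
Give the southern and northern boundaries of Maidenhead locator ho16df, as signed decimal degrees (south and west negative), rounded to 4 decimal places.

Field H=7, O=14: +7·20° lon, +14·10° lat → SW at lon -40°, lat 50°.
Square 1, 6: +1·2° lon, +6·1° lat → SW at lon -38°, lat 56°.
Subsquare d=3, f=5: +3·0.0833333° lon, +5·0.0416667° lat → SW at lon -37.75°, lat 56.2083°.
Cell spans 0.0833333° lon × 0.0416667° lat.
south 56.2083, north 56.2500.

56.2083, 56.2500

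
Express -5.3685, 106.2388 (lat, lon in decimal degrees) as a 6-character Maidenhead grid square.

OI34cp

Offset from 180°W / 90°S: lon 286.2388°, lat 84.6315°.
Field: 286.2388/20 → 14 → O, 84.6315/10 → 8 → I; chars OI.
Square: 6.2388/2 → 3, 4.6315/1 → 4; chars 34.
Subsquare: 0.2388/0.0833333 → 2 → c, 0.6315/0.0416667 → 15 → p; chars cp.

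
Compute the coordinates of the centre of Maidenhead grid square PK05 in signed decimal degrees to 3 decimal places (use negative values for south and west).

Field P=15, K=10: +15·20° lon, +10·10° lat → SW at lon 120°, lat 10°.
Square 0, 5: +0·2° lon, +5·1° lat → SW at lon 120°, lat 15°.
Cell spans 2° lon × 1° lat. Centre is SW corner plus half of each.
latitude 15.500, longitude 121.000.

15.500, 121.000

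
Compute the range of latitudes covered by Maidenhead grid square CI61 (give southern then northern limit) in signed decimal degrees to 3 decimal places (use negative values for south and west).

Field C=2, I=8: +2·20° lon, +8·10° lat → SW at lon -140°, lat -10°.
Square 6, 1: +6·2° lon, +1·1° lat → SW at lon -128°, lat -9°.
Cell spans 2° lon × 1° lat.
south -9.000, north -8.000.

-9.000, -8.000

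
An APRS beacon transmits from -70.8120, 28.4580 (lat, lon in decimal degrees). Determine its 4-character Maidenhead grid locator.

KB49

Add 180° to longitude and 90° to latitude: 208.46, 19.19.
Field (20°×10°, letters A–R): lon ⌊208.46/20⌋ = 10 → K; lat ⌊19.19/10⌋ = 1 → B.
Square (2°×1°, digits 0–9): lon ⌊8.46/2⌋ = 4; lat ⌊9.19/1⌋ = 9.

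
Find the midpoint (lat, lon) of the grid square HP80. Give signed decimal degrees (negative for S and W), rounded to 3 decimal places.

60.500, -23.000

Field H=7, P=15: +7·20° lon, +15·10° lat → SW at lon -40°, lat 60°.
Square 8, 0: +8·2° lon, +0·1° lat → SW at lon -24°, lat 60°.
Cell spans 2° lon × 1° lat. Centre is SW corner plus half of each.
latitude 60.500, longitude -23.000.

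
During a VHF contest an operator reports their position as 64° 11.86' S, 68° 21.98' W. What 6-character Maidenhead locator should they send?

FC55tt

Offset from 180°W / 90°S: lon 111.6337°, lat 25.8023°.
Field: 111.6337/20 → 5 → F, 25.8023/10 → 2 → C; chars FC.
Square: 11.6337/2 → 5, 5.8023/1 → 5; chars 55.
Subsquare: 1.6337/0.0833333 → 19 → t, 0.8023/0.0416667 → 19 → t; chars tt.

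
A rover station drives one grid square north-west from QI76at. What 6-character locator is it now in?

QI66xu

Longitude subsquare a = 0; −1 → -1, wraps to 23 = x, carry into square.
Longitude square 7; −1 → 6.
Latitude subsquare t = 19; +1 → 20 = u.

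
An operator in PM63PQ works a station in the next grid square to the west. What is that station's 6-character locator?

PM63oq

Longitude subsquare p = 15; −1 → 14 = o.
The latitude characters are unchanged.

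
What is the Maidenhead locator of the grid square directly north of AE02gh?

Latitude subsquare h = 7; +1 → 8 = i.
The longitude characters are unchanged.

AE02gi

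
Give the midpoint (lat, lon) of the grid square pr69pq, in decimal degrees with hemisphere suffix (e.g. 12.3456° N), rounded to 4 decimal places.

89.6875° N, 133.2917° E

Field P=15, R=17: +15·20° lon, +17·10° lat → SW at lon 120°, lat 80°.
Square 6, 9: +6·2° lon, +9·1° lat → SW at lon 132°, lat 89°.
Subsquare p=15, q=16: +15·0.0833333° lon, +16·0.0416667° lat → SW at lon 133.25°, lat 89.6667°.
Cell spans 0.0833333° lon × 0.0416667° lat. Centre is SW corner plus half of each.
latitude 89.6875° N, longitude 133.2917° E.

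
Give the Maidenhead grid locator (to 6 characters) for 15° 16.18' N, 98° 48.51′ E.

Add 180° to longitude and 90° to latitude: 278.8085, 105.2697.
Field (20°×10°, letters A–R): 278.8085/20 → 13 → N, 105.2697/10 → 10 → K; chars NK.
Square (2°×1°, digits 0–9): 18.8085/2 → 9, 5.2697/1 → 5; chars 95.
Subsquare (5′×2.5′, letters a–x): 0.8085/0.0833333 → 9 → j, 0.2697/0.0416667 → 6 → g; chars jg.

NK95jg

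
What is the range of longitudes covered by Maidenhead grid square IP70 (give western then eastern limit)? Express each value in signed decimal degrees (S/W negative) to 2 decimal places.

-6.00, -4.00

Field I=8, P=15: +8·20° lon, +15·10° lat → SW at lon -20°, lat 60°.
Square 7, 0: +7·2° lon, +0·1° lat → SW at lon -6°, lat 60°.
Cell spans 2° lon × 1° lat.
west -6.00, east -4.00.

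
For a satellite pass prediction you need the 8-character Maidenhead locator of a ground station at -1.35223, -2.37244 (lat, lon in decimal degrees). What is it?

Shift to the Maidenhead origin (180°W, 90°S): lon 177.62756, lat 88.64777.
Field: 177.62756/20 → 8 → I, 88.64777/10 → 8 → I; chars II.
Square: 17.62756/2 → 8, 8.64777/1 → 8; chars 88.
Subsquare: 1.62756/0.0833333 → 19 → t, 0.64777/0.0416667 → 15 → p; chars tp.
Extended square: 0.04423/0.00833333 → 5, 0.02277/0.00416667 → 5; chars 55.

II88tp55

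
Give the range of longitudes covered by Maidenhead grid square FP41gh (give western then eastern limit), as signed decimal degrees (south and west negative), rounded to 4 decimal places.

Field F=5, P=15: +5·20° lon, +15·10° lat → SW at lon -80°, lat 60°.
Square 4, 1: +4·2° lon, +1·1° lat → SW at lon -72°, lat 61°.
Subsquare g=6, h=7: +6·0.0833333° lon, +7·0.0416667° lat → SW at lon -71.5°, lat 61.2917°.
Cell spans 0.0833333° lon × 0.0416667° lat.
west -71.5000, east -71.4167.

-71.5000, -71.4167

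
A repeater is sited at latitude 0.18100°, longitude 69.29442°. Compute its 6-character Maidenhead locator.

Offset from 180°W / 90°S: lon 249.2944°, lat 90.1810°.
Field: 249.2944/20 → 12 → M, 90.1810/10 → 9 → J; chars MJ.
Square: 9.2944/2 → 4, 0.1810/1 → 0; chars 40.
Subsquare: 1.2944/0.0833333 → 15 → p, 0.1810/0.0416667 → 4 → e; chars pe.

MJ40pe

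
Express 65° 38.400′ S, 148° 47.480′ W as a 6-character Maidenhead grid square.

Shift to the Maidenhead origin (180°W, 90°S): lon 31.2087, lat 24.3600.
Field (20°×10°, letters A–R): lon ⌊31.2087/20⌋ = 1 → B; lat ⌊24.3600/10⌋ = 2 → C.
Square (2°×1°, digits 0–9): lon ⌊11.2087/2⌋ = 5; lat ⌊4.3600/1⌋ = 4.
Subsquare (5′×2.5′, letters a–x): lon ⌊1.2087/0.0833333⌋ = 14 → o; lat ⌊0.3600/0.0416667⌋ = 8 → i.

BC54oi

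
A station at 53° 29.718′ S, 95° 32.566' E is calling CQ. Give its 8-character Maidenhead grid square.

ND76sm51

Offset from 180°W / 90°S: lon 275.54277°, lat 36.50470°.
Field: lon ⌊275.54277/20⌋ = 13 → N; lat ⌊36.50470/10⌋ = 3 → D.
Square: lon ⌊15.54277/2⌋ = 7; lat ⌊6.50470/1⌋ = 6.
Subsquare: lon ⌊1.54277/0.0833333⌋ = 18 → s; lat ⌊0.50470/0.0416667⌋ = 12 → m.
Extended square: lon ⌊0.04277/0.00833333⌋ = 5; lat ⌊0.00470/0.00416667⌋ = 1.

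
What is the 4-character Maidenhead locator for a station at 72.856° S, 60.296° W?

Add 180° to longitude and 90° to latitude: 119.70, 17.14.
Field: lon ⌊119.70/20⌋ = 5 → F; lat ⌊17.14/10⌋ = 1 → B.
Square: lon ⌊19.70/2⌋ = 9; lat ⌊7.14/1⌋ = 7.

FB97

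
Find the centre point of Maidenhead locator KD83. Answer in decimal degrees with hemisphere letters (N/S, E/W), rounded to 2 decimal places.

56.50° S, 37.00° E

Field K=10, D=3: +10·20° lon, +3·10° lat → SW at lon 20°, lat -60°.
Square 8, 3: +8·2° lon, +3·1° lat → SW at lon 36°, lat -57°.
Cell spans 2° lon × 1° lat. Centre is SW corner plus half of each.
latitude 56.50° S, longitude 37.00° E.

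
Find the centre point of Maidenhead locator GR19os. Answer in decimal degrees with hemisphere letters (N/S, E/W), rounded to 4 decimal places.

89.7708° N, 56.7917° W

Field G=6, R=17: +6·20° lon, +17·10° lat → SW at lon -60°, lat 80°.
Square 1, 9: +1·2° lon, +9·1° lat → SW at lon -58°, lat 89°.
Subsquare o=14, s=18: +14·0.0833333° lon, +18·0.0416667° lat → SW at lon -56.8333°, lat 89.75°.
Cell spans 0.0833333° lon × 0.0416667° lat. Centre is SW corner plus half of each.
latitude 89.7708° N, longitude 56.7917° W.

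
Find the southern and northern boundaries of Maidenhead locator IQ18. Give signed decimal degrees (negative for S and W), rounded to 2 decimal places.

Field I=8, Q=16: +8·20° lon, +16·10° lat → SW at lon -20°, lat 70°.
Square 1, 8: +1·2° lon, +8·1° lat → SW at lon -18°, lat 78°.
Cell spans 2° lon × 1° lat.
south 78.00, north 79.00.

78.00, 79.00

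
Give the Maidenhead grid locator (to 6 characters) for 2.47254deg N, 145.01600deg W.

Shift to the Maidenhead origin (180°W, 90°S): lon 34.9840, lat 92.4725.
Field: lon ⌊34.9840/20⌋ = 1 → B; lat ⌊92.4725/10⌋ = 9 → J.
Square: lon ⌊14.9840/2⌋ = 7; lat ⌊2.4725/1⌋ = 2.
Subsquare: lon ⌊0.9840/0.0833333⌋ = 11 → l; lat ⌊0.4725/0.0416667⌋ = 11 → l.

BJ72ll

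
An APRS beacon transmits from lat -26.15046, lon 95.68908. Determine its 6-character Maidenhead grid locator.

NG73uu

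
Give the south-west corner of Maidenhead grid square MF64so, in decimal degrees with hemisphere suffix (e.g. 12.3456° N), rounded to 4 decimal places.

35.4167° S, 73.5000° E

Field M=12, F=5: +12·20° lon, +5·10° lat → SW at lon 60°, lat -40°.
Square 6, 4: +6·2° lon, +4·1° lat → SW at lon 72°, lat -36°.
Subsquare s=18, o=14: +18·0.0833333° lon, +14·0.0416667° lat → SW at lon 73.5°, lat -35.4167°.
latitude 35.4167° S, longitude 73.5000° E.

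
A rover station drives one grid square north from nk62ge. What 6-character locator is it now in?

NK62gf

Latitude subsquare e = 4; +1 → 5 = f.
The longitude characters are unchanged.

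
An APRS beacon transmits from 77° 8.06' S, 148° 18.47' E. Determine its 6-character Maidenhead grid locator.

QB42du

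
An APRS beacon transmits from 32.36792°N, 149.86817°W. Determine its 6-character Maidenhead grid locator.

BM52bi

Offset from 180°W / 90°S: lon 30.1318°, lat 122.3679°.
Field (20°×10°, letters A–R): 30.1318/20 → 1 → B, 122.3679/10 → 12 → M; chars BM.
Square (2°×1°, digits 0–9): 10.1318/2 → 5, 2.3679/1 → 2; chars 52.
Subsquare (5′×2.5′, letters a–x): 0.1318/0.0833333 → 1 → b, 0.3679/0.0416667 → 8 → i; chars bi.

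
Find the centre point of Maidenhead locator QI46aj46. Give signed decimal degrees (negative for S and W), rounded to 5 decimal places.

-3.59792, 148.03750

Field Q=16, I=8: +16·20° lon, +8·10° lat → SW at lon 140°, lat -10°.
Square 4, 6: +4·2° lon, +6·1° lat → SW at lon 148°, lat -4°.
Subsquare a=0, j=9: +0·0.0833333° lon, +9·0.0416667° lat → SW at lon 148°, lat -3.625°.
Extended square 4, 6: +4·0.00833333° lon, +6·0.00416667° lat → SW at lon 148.033°, lat -3.6°.
Cell spans 0.00833333° lon × 0.00416667° lat. Centre is SW corner plus half of each.
latitude -3.59792, longitude 148.03750.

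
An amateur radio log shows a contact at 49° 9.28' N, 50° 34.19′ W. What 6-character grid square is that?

GN49rd

Add 180° to longitude and 90° to latitude: 129.4302, 139.1547.
Field: lon ⌊129.4302/20⌋ = 6 → G; lat ⌊139.1547/10⌋ = 13 → N.
Square: lon ⌊9.4302/2⌋ = 4; lat ⌊9.1547/1⌋ = 9.
Subsquare: lon ⌊1.4302/0.0833333⌋ = 17 → r; lat ⌊0.1547/0.0416667⌋ = 3 → d.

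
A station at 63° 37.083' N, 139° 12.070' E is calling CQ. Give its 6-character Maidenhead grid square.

PP93oo

Offset from 180°W / 90°S: lon 319.2012°, lat 153.6180°.
Field (20°×10°, letters A–R): lon ⌊319.2012/20⌋ = 15 → P; lat ⌊153.6180/10⌋ = 15 → P.
Square (2°×1°, digits 0–9): lon ⌊19.2012/2⌋ = 9; lat ⌊3.6180/1⌋ = 3.
Subsquare (5′×2.5′, letters a–x): lon ⌊1.2012/0.0833333⌋ = 14 → o; lat ⌊0.6180/0.0416667⌋ = 14 → o.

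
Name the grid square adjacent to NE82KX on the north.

Latitude subsquare x = 23; +1 → 24, wraps to 0 = a, carry into square.
Latitude square 2; +1 → 3.
The longitude characters are unchanged.

NE83ka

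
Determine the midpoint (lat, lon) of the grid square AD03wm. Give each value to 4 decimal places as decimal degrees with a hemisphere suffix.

Field A=0, D=3: +0·20° lon, +3·10° lat → SW at lon -180°, lat -60°.
Square 0, 3: +0·2° lon, +3·1° lat → SW at lon -180°, lat -57°.
Subsquare w=22, m=12: +22·0.0833333° lon, +12·0.0416667° lat → SW at lon -178.167°, lat -56.5°.
Cell spans 0.0833333° lon × 0.0416667° lat. Centre is SW corner plus half of each.
latitude 56.4792° S, longitude 178.1250° W.

56.4792° S, 178.1250° W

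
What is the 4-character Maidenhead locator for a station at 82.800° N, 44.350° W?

GR72

Add 180° to longitude and 90° to latitude: 135.65, 172.80.
Field (20°×10°, letters A–R): 135.65/20 → 6 → G, 172.80/10 → 17 → R; chars GR.
Square (2°×1°, digits 0–9): 15.65/2 → 7, 2.80/1 → 2; chars 72.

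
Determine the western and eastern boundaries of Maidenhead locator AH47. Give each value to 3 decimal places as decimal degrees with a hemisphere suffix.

Field A=0, H=7: +0·20° lon, +7·10° lat → SW at lon -180°, lat -20°.
Square 4, 7: +4·2° lon, +7·1° lat → SW at lon -172°, lat -13°.
Cell spans 2° lon × 1° lat.
west 172.000° W, east 170.000° W.

172.000° W, 170.000° W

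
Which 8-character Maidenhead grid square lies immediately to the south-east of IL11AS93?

IL11bs02

Longitude extended square 9; +1 → 10, wraps to 0, carry into subsquare.
Longitude subsquare a = 0; +1 → 1 = b.
Latitude extended square 3; −1 → 2.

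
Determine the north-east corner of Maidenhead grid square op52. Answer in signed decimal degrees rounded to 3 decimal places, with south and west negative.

63.000, 112.000

Field O=14, P=15: +14·20° lon, +15·10° lat → SW at lon 100°, lat 60°.
Square 5, 2: +5·2° lon, +2·1° lat → SW at lon 110°, lat 62°.
Cell spans 2° lon × 1° lat. NE corner is SW corner plus one full cell.
latitude 63.000, longitude 112.000.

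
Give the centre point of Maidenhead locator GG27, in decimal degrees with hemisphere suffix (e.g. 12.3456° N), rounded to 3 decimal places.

Field G=6, G=6: +6·20° lon, +6·10° lat → SW at lon -60°, lat -30°.
Square 2, 7: +2·2° lon, +7·1° lat → SW at lon -56°, lat -23°.
Cell spans 2° lon × 1° lat. Centre is SW corner plus half of each.
latitude 22.500° S, longitude 55.000° W.

22.500° S, 55.000° W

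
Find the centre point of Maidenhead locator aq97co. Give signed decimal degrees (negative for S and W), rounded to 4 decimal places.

Field A=0, Q=16: +0·20° lon, +16·10° lat → SW at lon -180°, lat 70°.
Square 9, 7: +9·2° lon, +7·1° lat → SW at lon -162°, lat 77°.
Subsquare c=2, o=14: +2·0.0833333° lon, +14·0.0416667° lat → SW at lon -161.833°, lat 77.5833°.
Cell spans 0.0833333° lon × 0.0416667° lat. Centre is SW corner plus half of each.
latitude 77.6042, longitude -161.7917.

77.6042, -161.7917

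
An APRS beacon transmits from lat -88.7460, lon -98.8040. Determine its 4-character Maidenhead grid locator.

Shift to the Maidenhead origin (180°W, 90°S): lon 81.20, lat 1.25.
Field: lon ⌊81.20/20⌋ = 4 → E; lat ⌊1.25/10⌋ = 0 → A.
Square: lon ⌊1.20/2⌋ = 0; lat ⌊1.25/1⌋ = 1.

EA01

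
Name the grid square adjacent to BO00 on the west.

Longitude square 0; −1 → -1, wraps to 9, carry into field.
Longitude field B = 1; −1 → 0 = A.
The latitude characters are unchanged.

AO90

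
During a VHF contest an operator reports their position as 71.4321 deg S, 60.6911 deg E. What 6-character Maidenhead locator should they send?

MB08in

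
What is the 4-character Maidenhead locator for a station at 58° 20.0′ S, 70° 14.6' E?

Add 180° to longitude and 90° to latitude: 250.24, 31.67.
Field: 250.24/20 → 12 → M, 31.67/10 → 3 → D; chars MD.
Square: 10.24/2 → 5, 1.67/1 → 1; chars 51.

MD51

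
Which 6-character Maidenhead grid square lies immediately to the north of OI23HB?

OI23hc

Latitude subsquare b = 1; +1 → 2 = c.
The longitude characters are unchanged.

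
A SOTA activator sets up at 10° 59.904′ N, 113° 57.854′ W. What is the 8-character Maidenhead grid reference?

DK30ax49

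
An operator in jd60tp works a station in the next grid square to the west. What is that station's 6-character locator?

Longitude subsquare t = 19; −1 → 18 = s.
The latitude characters are unchanged.

JD60sp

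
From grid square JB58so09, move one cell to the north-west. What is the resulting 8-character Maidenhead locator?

JB58rp90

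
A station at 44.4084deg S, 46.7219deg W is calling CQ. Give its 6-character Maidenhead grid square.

GE65po

Offset from 180°W / 90°S: lon 133.2781°, lat 45.5916°.
Field: 133.2781/20 → 6 → G, 45.5916/10 → 4 → E; chars GE.
Square: 13.2781/2 → 6, 5.5916/1 → 5; chars 65.
Subsquare: 1.2781/0.0833333 → 15 → p, 0.5916/0.0416667 → 14 → o; chars po.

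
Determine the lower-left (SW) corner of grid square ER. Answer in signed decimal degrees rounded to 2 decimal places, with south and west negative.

80.00, -100.00

Field E=4, R=17: +4·20° lon, +17·10° lat → SW at lon -100°, lat 80°.
latitude 80.00, longitude -100.00.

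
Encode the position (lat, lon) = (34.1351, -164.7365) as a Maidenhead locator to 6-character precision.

Offset from 180°W / 90°S: lon 15.2635°, lat 124.1351°.
Field (20°×10°, letters A–R): 15.2635/20 → 0 → A, 124.1351/10 → 12 → M; chars AM.
Square (2°×1°, digits 0–9): 15.2635/2 → 7, 4.1351/1 → 4; chars 74.
Subsquare (5′×2.5′, letters a–x): 1.2635/0.0833333 → 15 → p, 0.1351/0.0416667 → 3 → d; chars pd.

AM74pd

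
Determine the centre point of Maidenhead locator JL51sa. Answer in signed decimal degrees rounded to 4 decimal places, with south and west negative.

Field J=9, L=11: +9·20° lon, +11·10° lat → SW at lon 0°, lat 20°.
Square 5, 1: +5·2° lon, +1·1° lat → SW at lon 10°, lat 21°.
Subsquare s=18, a=0: +18·0.0833333° lon, +0·0.0416667° lat → SW at lon 11.5°, lat 21°.
Cell spans 0.0833333° lon × 0.0416667° lat. Centre is SW corner plus half of each.
latitude 21.0208, longitude 11.5417.

21.0208, 11.5417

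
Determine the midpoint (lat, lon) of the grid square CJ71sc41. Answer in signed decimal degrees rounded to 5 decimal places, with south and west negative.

1.08958, -124.46250

Field C=2, J=9: +2·20° lon, +9·10° lat → SW at lon -140°, lat 0°.
Square 7, 1: +7·2° lon, +1·1° lat → SW at lon -126°, lat 1°.
Subsquare s=18, c=2: +18·0.0833333° lon, +2·0.0416667° lat → SW at lon -124.5°, lat 1.08333°.
Extended square 4, 1: +4·0.00833333° lon, +1·0.00416667° lat → SW at lon -124.467°, lat 1.0875°.
Cell spans 0.00833333° lon × 0.00416667° lat. Centre is SW corner plus half of each.
latitude 1.08958, longitude -124.46250.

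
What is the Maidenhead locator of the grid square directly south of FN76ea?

FN75ex

Latitude subsquare a = 0; −1 → -1, wraps to 23 = x, carry into square.
Latitude square 6; −1 → 5.
The longitude characters are unchanged.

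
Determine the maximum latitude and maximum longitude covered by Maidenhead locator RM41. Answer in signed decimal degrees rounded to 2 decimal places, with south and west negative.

Field R=17, M=12: +17·20° lon, +12·10° lat → SW at lon 160°, lat 30°.
Square 4, 1: +4·2° lon, +1·1° lat → SW at lon 168°, lat 31°.
Cell spans 2° lon × 1° lat. NE corner is SW corner plus one full cell.
latitude 32.00, longitude 170.00.

32.00, 170.00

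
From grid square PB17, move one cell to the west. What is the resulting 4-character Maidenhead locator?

PB07

Longitude square 1; −1 → 0.
The latitude characters are unchanged.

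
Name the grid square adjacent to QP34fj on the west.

Longitude subsquare f = 5; −1 → 4 = e.
The latitude characters are unchanged.

QP34ej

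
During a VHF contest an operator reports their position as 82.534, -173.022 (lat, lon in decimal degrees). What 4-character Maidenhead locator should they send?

AR32

Shift to the Maidenhead origin (180°W, 90°S): lon 6.98, lat 172.53.
Field (20°×10°, letters A–R): 6.98/20 → 0 → A, 172.53/10 → 17 → R; chars AR.
Square (2°×1°, digits 0–9): 6.98/2 → 3, 2.53/1 → 2; chars 32.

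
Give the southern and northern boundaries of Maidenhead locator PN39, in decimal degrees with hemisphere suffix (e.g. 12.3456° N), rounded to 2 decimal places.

Field P=15, N=13: +15·20° lon, +13·10° lat → SW at lon 120°, lat 40°.
Square 3, 9: +3·2° lon, +9·1° lat → SW at lon 126°, lat 49°.
Cell spans 2° lon × 1° lat.
south 49.00° N, north 50.00° N.

49.00° N, 50.00° N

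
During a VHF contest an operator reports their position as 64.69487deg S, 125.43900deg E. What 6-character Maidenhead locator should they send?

Shift to the Maidenhead origin (180°W, 90°S): lon 305.4390, lat 25.3051.
Field (20°×10°, letters A–R): 305.4390/20 → 15 → P, 25.3051/10 → 2 → C; chars PC.
Square (2°×1°, digits 0–9): 5.4390/2 → 2, 5.3051/1 → 5; chars 25.
Subsquare (5′×2.5′, letters a–x): 1.4390/0.0833333 → 17 → r, 0.3051/0.0416667 → 7 → h; chars rh.

PC25rh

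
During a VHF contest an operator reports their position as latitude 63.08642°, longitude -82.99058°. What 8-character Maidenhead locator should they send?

EP83mc10

Offset from 180°W / 90°S: lon 97.00942°, lat 153.08642°.
Field: 97.00942/20 → 4 → E, 153.08642/10 → 15 → P; chars EP.
Square: 17.00942/2 → 8, 3.08642/1 → 3; chars 83.
Subsquare: 1.00942/0.0833333 → 12 → m, 0.08642/0.0416667 → 2 → c; chars mc.
Extended square: 0.00942/0.00833333 → 1, 0.00309/0.00416667 → 0; chars 10.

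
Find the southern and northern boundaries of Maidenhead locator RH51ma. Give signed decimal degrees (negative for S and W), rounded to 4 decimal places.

Field R=17, H=7: +17·20° lon, +7·10° lat → SW at lon 160°, lat -20°.
Square 5, 1: +5·2° lon, +1·1° lat → SW at lon 170°, lat -19°.
Subsquare m=12, a=0: +12·0.0833333° lon, +0·0.0416667° lat → SW at lon 171°, lat -19°.
Cell spans 0.0833333° lon × 0.0416667° lat.
south -19.0000, north -18.9583.

-19.0000, -18.9583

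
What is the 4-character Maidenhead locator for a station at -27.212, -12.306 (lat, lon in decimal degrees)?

Add 180° to longitude and 90° to latitude: 167.69, 62.79.
Field (20°×10°, letters A–R): lon ⌊167.69/20⌋ = 8 → I; lat ⌊62.79/10⌋ = 6 → G.
Square (2°×1°, digits 0–9): lon ⌊7.69/2⌋ = 3; lat ⌊2.79/1⌋ = 2.

IG32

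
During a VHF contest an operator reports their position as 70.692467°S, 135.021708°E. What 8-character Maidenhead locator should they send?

PB79mh23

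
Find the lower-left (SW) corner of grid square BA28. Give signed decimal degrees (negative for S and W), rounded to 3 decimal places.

-82.000, -156.000

Field B=1, A=0: +1·20° lon, +0·10° lat → SW at lon -160°, lat -90°.
Square 2, 8: +2·2° lon, +8·1° lat → SW at lon -156°, lat -82°.
latitude -82.000, longitude -156.000.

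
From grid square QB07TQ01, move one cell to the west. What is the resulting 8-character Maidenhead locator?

QB07sq91

Longitude extended square 0; −1 → -1, wraps to 9, carry into subsquare.
Longitude subsquare t = 19; −1 → 18 = s.
The latitude characters are unchanged.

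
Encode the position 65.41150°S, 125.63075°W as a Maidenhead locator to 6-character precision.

Offset from 180°W / 90°S: lon 54.3692°, lat 24.5885°.
Field: 54.3692/20 → 2 → C, 24.5885/10 → 2 → C; chars CC.
Square: 14.3692/2 → 7, 4.5885/1 → 4; chars 74.
Subsquare: 0.3692/0.0833333 → 4 → e, 0.5885/0.0416667 → 14 → o; chars eo.

CC74eo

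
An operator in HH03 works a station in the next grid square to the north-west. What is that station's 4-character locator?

Longitude square 0; −1 → -1, wraps to 9, carry into field.
Longitude field H = 7; −1 → 6 = G.
Latitude square 3; +1 → 4.

GH94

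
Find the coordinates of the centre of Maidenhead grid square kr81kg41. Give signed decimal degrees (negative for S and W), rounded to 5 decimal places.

Field K=10, R=17: +10·20° lon, +17·10° lat → SW at lon 20°, lat 80°.
Square 8, 1: +8·2° lon, +1·1° lat → SW at lon 36°, lat 81°.
Subsquare k=10, g=6: +10·0.0833333° lon, +6·0.0416667° lat → SW at lon 36.8333°, lat 81.25°.
Extended square 4, 1: +4·0.00833333° lon, +1·0.00416667° lat → SW at lon 36.8667°, lat 81.2542°.
Cell spans 0.00833333° lon × 0.00416667° lat. Centre is SW corner plus half of each.
latitude 81.25625, longitude 36.87083.

81.25625, 36.87083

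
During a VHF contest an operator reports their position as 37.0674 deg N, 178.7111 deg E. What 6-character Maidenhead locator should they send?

RM97ib

Offset from 180°W / 90°S: lon 358.7111°, lat 127.0674°.
Field: lon ⌊358.7111/20⌋ = 17 → R; lat ⌊127.0674/10⌋ = 12 → M.
Square: lon ⌊18.7111/2⌋ = 9; lat ⌊7.0674/1⌋ = 7.
Subsquare: lon ⌊0.7111/0.0833333⌋ = 8 → i; lat ⌊0.0674/0.0416667⌋ = 1 → b.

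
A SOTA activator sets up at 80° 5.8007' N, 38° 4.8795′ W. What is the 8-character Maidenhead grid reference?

HR00xc03

Offset from 180°W / 90°S: lon 141.91868°, lat 170.09668°.
Field (20°×10°, letters A–R): lon ⌊141.91868/20⌋ = 7 → H; lat ⌊170.09668/10⌋ = 17 → R.
Square (2°×1°, digits 0–9): lon ⌊1.91868/2⌋ = 0; lat ⌊0.09668/1⌋ = 0.
Subsquare (5′×2.5′, letters a–x): lon ⌊1.91868/0.0833333⌋ = 23 → x; lat ⌊0.09668/0.0416667⌋ = 2 → c.
Extended square (30″×15″, digits 0–9): lon ⌊0.00201/0.00833333⌋ = 0; lat ⌊0.01334/0.00416667⌋ = 3.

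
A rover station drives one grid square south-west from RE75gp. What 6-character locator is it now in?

RE75fo

Longitude subsquare g = 6; −1 → 5 = f.
Latitude subsquare p = 15; −1 → 14 = o.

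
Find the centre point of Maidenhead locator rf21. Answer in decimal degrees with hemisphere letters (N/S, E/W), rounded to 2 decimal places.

Field R=17, F=5: +17·20° lon, +5·10° lat → SW at lon 160°, lat -40°.
Square 2, 1: +2·2° lon, +1·1° lat → SW at lon 164°, lat -39°.
Cell spans 2° lon × 1° lat. Centre is SW corner plus half of each.
latitude 38.50° S, longitude 165.00° E.

38.50° S, 165.00° E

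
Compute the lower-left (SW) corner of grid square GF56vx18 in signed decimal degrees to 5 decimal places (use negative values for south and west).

-33.00833, -48.24167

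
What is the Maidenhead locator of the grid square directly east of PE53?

Longitude square 5; +1 → 6.
The latitude characters are unchanged.

PE63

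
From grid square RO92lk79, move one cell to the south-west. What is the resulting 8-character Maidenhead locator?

RO92lk68

Longitude extended square 7; −1 → 6.
Latitude extended square 9; −1 → 8.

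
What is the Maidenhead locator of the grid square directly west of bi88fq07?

BI88eq97

Longitude extended square 0; −1 → -1, wraps to 9, carry into subsquare.
Longitude subsquare f = 5; −1 → 4 = e.
The latitude characters are unchanged.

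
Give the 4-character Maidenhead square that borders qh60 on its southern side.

QG69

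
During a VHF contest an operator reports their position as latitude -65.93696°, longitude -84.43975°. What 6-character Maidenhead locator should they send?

Shift to the Maidenhead origin (180°W, 90°S): lon 95.5602, lat 24.0630.
Field: 95.5602/20 → 4 → E, 24.0630/10 → 2 → C; chars EC.
Square: 15.5602/2 → 7, 4.0630/1 → 4; chars 74.
Subsquare: 1.5602/0.0833333 → 18 → s, 0.0630/0.0416667 → 1 → b; chars sb.

EC74sb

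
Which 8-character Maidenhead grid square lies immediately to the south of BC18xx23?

Latitude extended square 3; −1 → 2.
The longitude characters are unchanged.

BC18xx22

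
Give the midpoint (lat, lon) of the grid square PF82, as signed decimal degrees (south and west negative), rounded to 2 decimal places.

-37.50, 137.00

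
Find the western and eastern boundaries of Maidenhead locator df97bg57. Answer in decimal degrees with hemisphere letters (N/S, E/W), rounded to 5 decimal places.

Field D=3, F=5: +3·20° lon, +5·10° lat → SW at lon -120°, lat -40°.
Square 9, 7: +9·2° lon, +7·1° lat → SW at lon -102°, lat -33°.
Subsquare b=1, g=6: +1·0.0833333° lon, +6·0.0416667° lat → SW at lon -101.917°, lat -32.75°.
Extended square 5, 7: +5·0.00833333° lon, +7·0.00416667° lat → SW at lon -101.875°, lat -32.7208°.
Cell spans 0.00833333° lon × 0.00416667° lat.
west 101.87500° W, east 101.86667° W.

101.87500° W, 101.86667° W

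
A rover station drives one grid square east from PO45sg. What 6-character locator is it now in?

PO45tg

Longitude subsquare s = 18; +1 → 19 = t.
The latitude characters are unchanged.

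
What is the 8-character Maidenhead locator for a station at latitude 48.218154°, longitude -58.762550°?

GN08of82

Offset from 180°W / 90°S: lon 121.23745°, lat 138.21815°.
Field: lon ⌊121.23745/20⌋ = 6 → G; lat ⌊138.21815/10⌋ = 13 → N.
Square: lon ⌊1.23745/2⌋ = 0; lat ⌊8.21815/1⌋ = 8.
Subsquare: lon ⌊1.23745/0.0833333⌋ = 14 → o; lat ⌊0.21815/0.0416667⌋ = 5 → f.
Extended square: lon ⌊0.07078/0.00833333⌋ = 8; lat ⌊0.00982/0.00416667⌋ = 2.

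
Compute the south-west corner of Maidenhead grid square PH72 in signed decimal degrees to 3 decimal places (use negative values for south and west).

-18.000, 134.000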